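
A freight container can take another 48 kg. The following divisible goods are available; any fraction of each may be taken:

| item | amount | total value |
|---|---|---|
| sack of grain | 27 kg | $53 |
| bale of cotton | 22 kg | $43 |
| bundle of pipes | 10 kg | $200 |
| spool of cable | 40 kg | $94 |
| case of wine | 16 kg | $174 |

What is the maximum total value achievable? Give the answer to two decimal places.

425.70

Take in order of value per unit:
- bundle of pipes (200/10 per unit): all 10 → value 200, running total 200.00
- case of wine (174/16 per unit): all 16 → value 174, running total 374.00
- spool of cable (94/40 per unit): 22 of 40 → value 22×94/40 = 51.7000, running total 425.70
Total 425.70.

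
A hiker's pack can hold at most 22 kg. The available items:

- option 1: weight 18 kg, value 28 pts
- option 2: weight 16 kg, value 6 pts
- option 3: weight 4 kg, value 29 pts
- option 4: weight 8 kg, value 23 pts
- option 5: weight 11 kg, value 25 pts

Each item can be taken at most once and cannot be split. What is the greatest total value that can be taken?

This is a 0/1 knapsack; check combinations near the capacity.
- option 1+option 3: weight 18+4=22, value 28+29=57
- option 3+option 5: weight 4+11=15, value 29+25=54
- option 3+option 4: weight 4+8=12, value 29+23=52
Best: 57 pts.

57 pts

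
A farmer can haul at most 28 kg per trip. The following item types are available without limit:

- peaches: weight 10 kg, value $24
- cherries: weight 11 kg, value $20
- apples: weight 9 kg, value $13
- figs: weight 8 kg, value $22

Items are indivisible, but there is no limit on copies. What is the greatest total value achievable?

$70

Best value-per-unit is figs at 22/8; filling with it alone gives 3×22 = 66.
Optimal mix: 2×peaches + 1×figs → weight 28, value 70.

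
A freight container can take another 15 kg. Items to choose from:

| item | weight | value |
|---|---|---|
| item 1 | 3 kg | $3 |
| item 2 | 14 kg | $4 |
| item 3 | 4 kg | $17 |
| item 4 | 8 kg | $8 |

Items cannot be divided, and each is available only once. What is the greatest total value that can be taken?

$28

This is a 0/1 knapsack; check combinations near the capacity.
- item 1+item 3+item 4: weight 3+4+8=15, value 3+17+8=28
- item 3+item 4: weight 4+8=12, value 17+8=25
- item 1+item 3: weight 3+4=7, value 3+17=20
- item 3: weight 4, value 17
Best: $28.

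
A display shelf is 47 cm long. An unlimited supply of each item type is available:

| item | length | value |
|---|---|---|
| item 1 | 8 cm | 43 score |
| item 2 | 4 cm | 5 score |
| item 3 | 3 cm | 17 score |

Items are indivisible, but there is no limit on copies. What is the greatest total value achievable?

264 score

Best value-per-unit is item 3 at 17/3; filling with it alone gives 15×17 = 255.
Optimal mix: 1×item 1 + 13×item 3 → length 47, value 264.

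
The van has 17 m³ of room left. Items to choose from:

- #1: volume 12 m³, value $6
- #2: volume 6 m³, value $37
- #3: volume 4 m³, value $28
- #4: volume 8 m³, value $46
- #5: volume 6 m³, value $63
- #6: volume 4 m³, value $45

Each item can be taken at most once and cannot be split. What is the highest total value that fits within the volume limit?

This is a 0/1 knapsack; check combinations near the capacity.
- #2+#5+#6: volume 6+6+4=16, value 37+63+45=145
- #3+#5+#6: volume 4+6+4=14, value 28+63+45=136
- #2+#3+#5: volume 6+4+6=16, value 37+28+63=128
- #3+#4+#6: volume 4+8+4=16, value 28+46+45=119
Best: $145.

$145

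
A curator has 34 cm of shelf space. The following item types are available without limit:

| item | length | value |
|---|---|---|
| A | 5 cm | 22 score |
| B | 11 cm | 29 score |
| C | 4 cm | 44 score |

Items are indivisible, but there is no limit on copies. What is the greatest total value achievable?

Best value-per-unit is C at 44/4, and filling with it alone uses length 8×4=32. No mix of the others beats 8×44 = 352.

352 score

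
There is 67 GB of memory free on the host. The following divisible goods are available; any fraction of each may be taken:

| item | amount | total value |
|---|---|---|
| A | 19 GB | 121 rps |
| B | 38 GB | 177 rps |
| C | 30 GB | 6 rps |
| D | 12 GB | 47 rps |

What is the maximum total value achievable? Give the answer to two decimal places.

Take in order of value per unit:
- A (121/19 per unit): all 19 → value 121, running total 121.00
- B (177/38 per unit): all 38 → value 177, running total 298.00
- D (47/12 per unit): 10 of 12 → value 10×47/12 = 39.1667, running total 337.17
Total 337.17.

337.17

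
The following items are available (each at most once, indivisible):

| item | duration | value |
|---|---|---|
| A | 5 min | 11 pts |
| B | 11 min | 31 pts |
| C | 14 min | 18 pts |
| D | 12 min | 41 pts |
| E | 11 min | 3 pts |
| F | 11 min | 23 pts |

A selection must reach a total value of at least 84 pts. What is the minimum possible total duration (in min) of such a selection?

34

Subsets with value ≥ 84, sorted by total duration:
- B+D+F: duration 34, value 95
- B+C+D: duration 37, value 90
- A+B+D+F: duration 39, value 106
Minimum duration: 34 min.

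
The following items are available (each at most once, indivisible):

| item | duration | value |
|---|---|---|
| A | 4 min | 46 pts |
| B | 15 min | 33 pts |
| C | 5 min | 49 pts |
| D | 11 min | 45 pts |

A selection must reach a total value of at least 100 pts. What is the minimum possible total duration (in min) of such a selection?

20

Subsets with value ≥ 100, sorted by total duration:
- A+C+D: duration 20, value 140
- A+B+C: duration 24, value 128
Minimum duration: 20 min.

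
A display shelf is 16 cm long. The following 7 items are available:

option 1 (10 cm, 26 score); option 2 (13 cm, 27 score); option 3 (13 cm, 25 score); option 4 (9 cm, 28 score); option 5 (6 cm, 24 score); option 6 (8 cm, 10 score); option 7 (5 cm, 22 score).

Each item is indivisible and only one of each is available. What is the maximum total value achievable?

Check high-value combinations within 16 cm:
- option 4+option 5: length 9+6=15, value 28+24=52
- option 4+option 7: length 9+5=14, value 28+22=50
- option 1+option 5: length 10+6=16, value 26+24=50
Best: 52 score.

52 score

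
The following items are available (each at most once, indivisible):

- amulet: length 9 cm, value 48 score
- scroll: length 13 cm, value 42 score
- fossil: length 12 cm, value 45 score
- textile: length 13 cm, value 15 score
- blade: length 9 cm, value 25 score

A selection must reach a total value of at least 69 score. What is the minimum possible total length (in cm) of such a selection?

Subsets with value ≥ 69, sorted by total length:
- amulet+blade: length 18, value 73
- amulet+fossil: length 21, value 93
- fossil+blade: length 21, value 70
Minimum length: 18 cm.

18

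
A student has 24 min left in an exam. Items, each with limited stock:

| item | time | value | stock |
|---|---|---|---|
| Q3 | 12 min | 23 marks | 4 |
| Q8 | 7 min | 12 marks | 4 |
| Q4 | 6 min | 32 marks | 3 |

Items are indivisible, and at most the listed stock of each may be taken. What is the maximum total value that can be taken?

96 marks

Best selections within time 24 and stock limits:
- 3×Q4: time 18, value 96
- 1×Q3 + 2×Q4: time 24, value 87
Best: 96 marks.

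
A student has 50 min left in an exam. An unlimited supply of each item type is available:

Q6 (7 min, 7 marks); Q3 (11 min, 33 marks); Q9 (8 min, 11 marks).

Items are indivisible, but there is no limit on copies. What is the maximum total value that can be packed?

Best value-per-unit is Q3 at 33/11, and filling with it alone uses time 4×11=44. No mix of the others beats 4×33 = 132.

132 marks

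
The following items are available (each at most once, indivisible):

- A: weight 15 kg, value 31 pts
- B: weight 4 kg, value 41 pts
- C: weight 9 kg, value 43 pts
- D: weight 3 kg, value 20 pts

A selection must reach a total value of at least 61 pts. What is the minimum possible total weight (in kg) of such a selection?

Subsets with value ≥ 61, sorted by total weight:
- B+D: weight 7, value 61
- C+D: weight 12, value 63
- B+C: weight 13, value 84
Minimum weight: 7 kg.

7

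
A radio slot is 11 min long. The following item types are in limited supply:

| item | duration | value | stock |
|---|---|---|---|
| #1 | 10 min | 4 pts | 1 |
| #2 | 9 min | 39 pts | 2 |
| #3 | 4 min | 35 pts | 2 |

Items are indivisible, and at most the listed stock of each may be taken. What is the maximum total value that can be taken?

Top feasible selections:
- 2×#3: duration 8, value 70
- 1×#2: duration 9, value 39
- 1×#3: duration 4, value 35
Best: 70 pts.

70 pts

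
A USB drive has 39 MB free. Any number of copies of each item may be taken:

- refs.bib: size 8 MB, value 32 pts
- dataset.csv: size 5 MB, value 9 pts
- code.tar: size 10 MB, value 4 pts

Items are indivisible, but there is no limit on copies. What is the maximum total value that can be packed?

137 pts

Best value-per-unit is refs.bib at 32/8; filling with it alone gives 4×32 = 128.
Optimal mix: 4×refs.bib + 1×dataset.csv → size 37, value 137.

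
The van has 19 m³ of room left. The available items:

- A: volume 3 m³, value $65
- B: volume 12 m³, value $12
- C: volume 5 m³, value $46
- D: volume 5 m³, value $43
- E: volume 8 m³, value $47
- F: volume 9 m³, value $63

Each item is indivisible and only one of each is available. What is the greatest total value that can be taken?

$174

This is a 0/1 knapsack; check combinations near the capacity.
- A+C+F: volume 3+5+9=17, value 65+46+63=174
- A+D+F: volume 3+5+9=17, value 65+43+63=171
- A+C+E: volume 3+5+8=16, value 65+46+47=158
- A+D+E: volume 3+5+8=16, value 65+43+47=155
- A+C+D: volume 3+5+5=13, value 65+46+43=154
Best: $174.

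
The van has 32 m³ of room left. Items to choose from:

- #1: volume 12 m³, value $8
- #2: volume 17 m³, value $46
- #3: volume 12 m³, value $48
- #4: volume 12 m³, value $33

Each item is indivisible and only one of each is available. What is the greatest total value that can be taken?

$94

Check high-value combinations within 32 m³:
- #2+#3: volume 17+12=29, value 46+48=94
- #3+#4: volume 12+12=24, value 48+33=81
- #2+#4: volume 17+12=29, value 46+33=79
- #1+#3: volume 12+12=24, value 8+48=56
- #1+#2: volume 12+17=29, value 8+46=54
Best: $94.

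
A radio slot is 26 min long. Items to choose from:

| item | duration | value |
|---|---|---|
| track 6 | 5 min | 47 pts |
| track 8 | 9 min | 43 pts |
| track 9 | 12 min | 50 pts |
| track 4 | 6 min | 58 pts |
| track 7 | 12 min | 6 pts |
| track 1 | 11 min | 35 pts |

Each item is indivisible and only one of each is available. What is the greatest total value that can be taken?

155 pts

This is a 0/1 knapsack; check combinations near the capacity.
- track 6+track 9+track 4: duration 5+12+6=23, value 47+50+58=155
- track 6+track 8+track 4: duration 5+9+6=20, value 47+43+58=148
- track 6+track 4+track 1: duration 5+6+11=22, value 47+58+35=140
Best: 155 pts.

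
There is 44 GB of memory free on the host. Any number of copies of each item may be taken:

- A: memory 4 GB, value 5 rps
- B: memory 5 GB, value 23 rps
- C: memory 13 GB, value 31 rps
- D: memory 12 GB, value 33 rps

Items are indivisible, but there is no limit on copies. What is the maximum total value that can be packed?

Best value-per-unit is B at 23/5; filling with it alone gives 8×23 = 184.
Optimal mix: 1×A + 8×B → memory 44, value 189.

189 rps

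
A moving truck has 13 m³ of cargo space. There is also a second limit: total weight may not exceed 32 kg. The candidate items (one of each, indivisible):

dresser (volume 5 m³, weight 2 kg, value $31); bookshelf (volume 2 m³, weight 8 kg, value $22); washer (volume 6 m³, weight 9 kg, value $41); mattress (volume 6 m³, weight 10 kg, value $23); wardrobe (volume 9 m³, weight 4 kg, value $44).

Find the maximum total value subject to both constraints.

$94

Feasible sets respecting both limits:
- dresser+bookshelf+washer: volume 13, weight 19, value 94
- dresser+bookshelf+mattress: volume 13, weight 20, value 76
- dresser+washer: volume 11, weight 11, value 72
- bookshelf+wardrobe: volume 11, weight 12, value 66
Best: $94.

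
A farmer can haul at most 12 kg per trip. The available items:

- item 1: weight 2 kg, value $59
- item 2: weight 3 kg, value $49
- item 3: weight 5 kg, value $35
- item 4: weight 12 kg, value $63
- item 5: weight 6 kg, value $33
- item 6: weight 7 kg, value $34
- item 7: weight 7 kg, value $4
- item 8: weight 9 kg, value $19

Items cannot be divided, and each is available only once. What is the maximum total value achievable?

Check high-value combinations within 12 kg:
- item 1+item 2+item 3: weight 2+3+5=10, value 59+49+35=143
- item 1+item 2+item 6: weight 2+3+7=12, value 59+49+34=142
- item 1+item 2+item 5: weight 2+3+6=11, value 59+49+33=141
Best: $143.

$143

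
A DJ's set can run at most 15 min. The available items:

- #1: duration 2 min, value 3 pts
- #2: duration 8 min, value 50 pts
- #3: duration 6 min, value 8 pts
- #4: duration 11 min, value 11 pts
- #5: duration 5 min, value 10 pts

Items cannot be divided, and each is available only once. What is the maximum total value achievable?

63 pts

Check high-value combinations within 15 min:
- #1+#2+#5: duration 2+8+5=15, value 3+50+10=63
- #2+#5: duration 8+5=13, value 50+10=60
- #2+#3: duration 8+6=14, value 50+8=58
- #1+#2: duration 2+8=10, value 3+50=53
- #2: duration 8, value 50
Best: 63 pts.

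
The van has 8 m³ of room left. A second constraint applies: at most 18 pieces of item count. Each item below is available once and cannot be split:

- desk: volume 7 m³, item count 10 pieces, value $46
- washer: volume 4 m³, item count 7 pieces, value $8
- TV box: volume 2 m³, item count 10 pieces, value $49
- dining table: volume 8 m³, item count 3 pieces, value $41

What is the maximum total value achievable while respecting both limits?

$57

Feasible sets respecting both limits:
- washer+TV box: volume 6, item count 17, value 57
- TV box: volume 2, item count 10, value 49
- desk: volume 7, item count 10, value 46
- dining table: volume 8, item count 3, value 41
Best: $57.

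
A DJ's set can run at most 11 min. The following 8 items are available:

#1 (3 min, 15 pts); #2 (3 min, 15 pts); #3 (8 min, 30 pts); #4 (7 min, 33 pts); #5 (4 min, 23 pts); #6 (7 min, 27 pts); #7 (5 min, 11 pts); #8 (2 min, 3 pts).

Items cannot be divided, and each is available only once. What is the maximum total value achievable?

56 pts

Check high-value combinations within 11 min:
- #4+#5: duration 7+4=11, value 33+23=56
- #1+#2+#5: duration 3+3+4=10, value 15+15+23=53
- #5+#6: duration 4+7=11, value 23+27=50
Best: 56 pts.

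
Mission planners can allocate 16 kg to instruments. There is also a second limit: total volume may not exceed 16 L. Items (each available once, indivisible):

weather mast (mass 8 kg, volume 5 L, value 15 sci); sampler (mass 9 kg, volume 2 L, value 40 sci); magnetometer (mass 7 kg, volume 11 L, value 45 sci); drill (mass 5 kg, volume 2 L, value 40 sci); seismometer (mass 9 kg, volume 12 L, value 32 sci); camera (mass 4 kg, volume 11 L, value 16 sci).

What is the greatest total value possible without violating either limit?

Feasible sets respecting both limits:
- sampler+magnetometer: mass 16, volume 13, value 85
- magnetometer+drill: mass 12, volume 13, value 85
- sampler+drill: mass 14, volume 4, value 80
- drill+seismometer: mass 14, volume 14, value 72
Best: 85 sci.

85 sci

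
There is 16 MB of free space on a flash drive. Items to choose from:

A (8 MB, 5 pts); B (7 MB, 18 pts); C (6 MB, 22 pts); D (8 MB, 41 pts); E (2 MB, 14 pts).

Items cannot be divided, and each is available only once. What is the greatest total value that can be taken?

77 pts

This is a 0/1 knapsack; check combinations near the capacity.
- C+D+E: size 6+8+2=16, value 22+41+14=77
- C+D: size 6+8=14, value 22+41=63
- B+D: size 7+8=15, value 18+41=59
Best: 77 pts.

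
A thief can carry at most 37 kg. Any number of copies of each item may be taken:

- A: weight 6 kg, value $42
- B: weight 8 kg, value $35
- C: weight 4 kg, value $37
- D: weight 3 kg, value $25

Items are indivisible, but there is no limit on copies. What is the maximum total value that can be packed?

Best value-per-unit is C at 37/4; filling with it alone gives 9×37 = 333.
Optimal mix: 7×C + 3×D → weight 37, value 334.

$334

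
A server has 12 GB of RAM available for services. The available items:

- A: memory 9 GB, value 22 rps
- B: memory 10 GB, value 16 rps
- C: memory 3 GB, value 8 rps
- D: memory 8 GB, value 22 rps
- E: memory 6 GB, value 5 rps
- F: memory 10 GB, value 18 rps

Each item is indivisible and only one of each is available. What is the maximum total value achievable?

Check high-value combinations within 12 GB:
- C+D: memory 3+8=11, value 8+22=30
- A+C: memory 9+3=12, value 22+8=30
- D: memory 8, value 22
- A: memory 9, value 22
- F: memory 10, value 18
Best: 30 rps.

30 rps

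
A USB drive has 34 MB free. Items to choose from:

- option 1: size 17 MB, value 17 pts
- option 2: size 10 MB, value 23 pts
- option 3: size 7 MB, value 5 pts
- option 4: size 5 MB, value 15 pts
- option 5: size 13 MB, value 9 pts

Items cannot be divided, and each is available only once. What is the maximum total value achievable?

55 pts

Check high-value combinations within 34 MB:
- option 1+option 2+option 4: size 17+10+5=32, value 17+23+15=55
- option 2+option 4+option 5: size 10+5+13=28, value 23+15+9=47
- option 1+option 2+option 3: size 17+10+7=34, value 17+23+5=45
- option 2+option 3+option 4: size 10+7+5=22, value 23+5+15=43
Best: 55 pts.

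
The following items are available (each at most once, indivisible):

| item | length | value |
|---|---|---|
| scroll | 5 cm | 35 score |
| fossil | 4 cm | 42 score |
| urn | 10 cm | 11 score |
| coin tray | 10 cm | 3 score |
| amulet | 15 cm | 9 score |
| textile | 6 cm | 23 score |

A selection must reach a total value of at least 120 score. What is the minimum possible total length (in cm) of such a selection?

40

Subsets with value ≥ 120, sorted by total length:
- scroll+fossil+urn+amulet+textile: length 40, value 120
- scroll+fossil+urn+coin tray+amulet+textile: length 50, value 123
Minimum length: 40 cm.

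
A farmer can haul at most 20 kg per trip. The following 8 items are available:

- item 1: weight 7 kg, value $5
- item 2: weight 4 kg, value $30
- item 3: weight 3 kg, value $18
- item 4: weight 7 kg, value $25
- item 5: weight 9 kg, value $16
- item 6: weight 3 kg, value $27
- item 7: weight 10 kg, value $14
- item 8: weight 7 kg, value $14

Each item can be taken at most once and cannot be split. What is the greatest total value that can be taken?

$100

Check high-value combinations within 20 kg:
- item 2+item 3+item 4+item 6: weight 4+3+7+3=17, value 30+18+25+27=100
- item 2+item 3+item 5+item 6: weight 4+3+9+3=19, value 30+18+16+27=91
- item 2+item 3+item 6+item 8: weight 4+3+3+7=17, value 30+18+27+14=89
- item 2+item 3+item 6+item 7: weight 4+3+3+10=20, value 30+18+27+14=89
- item 3+item 4+item 6+item 8: weight 3+7+3+7=20, value 18+25+27+14=84
Best: $100.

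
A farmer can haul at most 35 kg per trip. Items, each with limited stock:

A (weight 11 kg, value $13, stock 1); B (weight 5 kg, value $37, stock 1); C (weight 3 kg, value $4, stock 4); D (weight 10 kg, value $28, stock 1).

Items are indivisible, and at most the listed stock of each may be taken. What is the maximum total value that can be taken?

$90

Top feasible selections:
- 1×A + 1×B + 3×C + 1×D: weight 35, value 90
- 1×A + 1×B + 2×C + 1×D: weight 32, value 86
- 1×A + 1×B + 1×C + 1×D: weight 29, value 82
Best: $90.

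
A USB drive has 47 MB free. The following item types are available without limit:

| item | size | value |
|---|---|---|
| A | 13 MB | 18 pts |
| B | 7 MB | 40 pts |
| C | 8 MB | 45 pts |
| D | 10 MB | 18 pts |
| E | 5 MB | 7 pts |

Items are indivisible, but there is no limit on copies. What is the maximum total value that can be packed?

Best value-per-unit is B at 40/7; filling with it alone gives 6×40 = 240.
Optimal mix: 1×B + 5×C → size 47, value 265.

265 pts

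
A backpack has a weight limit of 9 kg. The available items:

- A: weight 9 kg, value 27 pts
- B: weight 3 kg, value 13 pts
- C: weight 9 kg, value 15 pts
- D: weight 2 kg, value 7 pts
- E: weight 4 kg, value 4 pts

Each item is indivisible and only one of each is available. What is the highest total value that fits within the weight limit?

Check high-value combinations within 9 kg:
- A: weight 9, value 27
- B+D+E: weight 3+2+4=9, value 13+7+4=24
- B+D: weight 3+2=5, value 13+7=20
Best: 27 pts.

27 pts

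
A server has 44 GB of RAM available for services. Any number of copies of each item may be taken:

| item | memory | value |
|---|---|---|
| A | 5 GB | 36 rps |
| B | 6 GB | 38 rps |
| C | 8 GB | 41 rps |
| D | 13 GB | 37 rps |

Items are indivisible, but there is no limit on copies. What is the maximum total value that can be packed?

296 rps

Best value-per-unit is A at 36/5; filling with it alone gives 8×36 = 288.
Optimal mix: 4×A + 4×B → memory 44, value 296.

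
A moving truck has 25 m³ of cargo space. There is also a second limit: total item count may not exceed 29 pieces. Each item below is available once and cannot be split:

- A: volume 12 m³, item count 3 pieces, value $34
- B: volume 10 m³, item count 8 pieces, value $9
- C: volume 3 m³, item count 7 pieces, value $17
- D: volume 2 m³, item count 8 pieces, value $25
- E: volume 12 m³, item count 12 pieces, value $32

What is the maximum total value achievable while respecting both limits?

Feasible sets respecting both limits:
- A+C+D: volume 17, item count 18, value 76
- C+D+E: volume 17, item count 27, value 74
- A+B+D: volume 24, item count 19, value 68
Best: $76.

$76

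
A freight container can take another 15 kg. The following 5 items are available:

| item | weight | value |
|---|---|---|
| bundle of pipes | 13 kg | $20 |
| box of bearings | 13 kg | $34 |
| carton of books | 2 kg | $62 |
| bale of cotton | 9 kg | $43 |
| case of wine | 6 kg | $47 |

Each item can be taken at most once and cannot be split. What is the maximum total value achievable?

$109

Check high-value combinations within 15 kg:
- carton of books+case of wine: weight 2+6=8, value 62+47=109
- carton of books+bale of cotton: weight 2+9=11, value 62+43=105
- box of bearings+carton of books: weight 13+2=15, value 34+62=96
- bale of cotton+case of wine: weight 9+6=15, value 43+47=90
Best: $109.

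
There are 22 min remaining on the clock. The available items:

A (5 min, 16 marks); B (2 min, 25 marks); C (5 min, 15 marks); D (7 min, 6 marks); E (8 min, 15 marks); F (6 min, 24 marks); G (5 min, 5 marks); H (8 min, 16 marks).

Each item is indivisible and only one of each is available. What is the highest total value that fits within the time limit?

Check high-value combinations within 22 min:
- A+B+F+H: time 5+2+6+8=21, value 16+25+24+16=81
- A+B+C+F: time 5+2+5+6=18, value 16+25+15+24=80
- A+B+E+F: time 5+2+8+6=21, value 16+25+15+24=80
- B+C+F+H: time 2+5+6+8=21, value 25+15+24+16=80
- B+C+E+F: time 2+5+8+6=21, value 25+15+15+24=79
Best: 81 marks.

81 marks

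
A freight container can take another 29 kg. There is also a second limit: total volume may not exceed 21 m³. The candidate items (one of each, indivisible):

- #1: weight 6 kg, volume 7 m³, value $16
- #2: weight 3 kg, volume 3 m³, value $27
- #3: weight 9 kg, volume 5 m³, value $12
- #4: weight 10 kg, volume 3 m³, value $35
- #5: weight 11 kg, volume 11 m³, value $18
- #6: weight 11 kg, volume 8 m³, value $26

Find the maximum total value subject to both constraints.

Feasible sets respecting both limits:
- #1+#2+#3+#4: weight 28, volume 18, value 90
- #2+#4+#6: weight 24, volume 14, value 88
- #2+#4+#5: weight 24, volume 17, value 80
Best: $90.

$90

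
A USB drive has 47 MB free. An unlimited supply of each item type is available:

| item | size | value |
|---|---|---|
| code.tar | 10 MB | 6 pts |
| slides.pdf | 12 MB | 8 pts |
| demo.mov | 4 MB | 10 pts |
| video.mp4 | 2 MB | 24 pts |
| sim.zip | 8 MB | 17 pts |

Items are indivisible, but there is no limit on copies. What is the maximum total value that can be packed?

Best value-per-unit is video.mp4 at 24/2, and filling with it alone uses size 23×2=46. No mix of the others beats 23×24 = 552.

552 pts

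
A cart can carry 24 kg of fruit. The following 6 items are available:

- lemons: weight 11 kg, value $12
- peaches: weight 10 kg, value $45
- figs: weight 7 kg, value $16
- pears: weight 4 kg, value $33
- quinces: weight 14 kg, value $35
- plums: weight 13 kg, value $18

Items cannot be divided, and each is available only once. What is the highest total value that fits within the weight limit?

$94

This is a 0/1 knapsack; check combinations near the capacity.
- peaches+figs+pears: weight 10+7+4=21, value 45+16+33=94
- peaches+quinces: weight 10+14=24, value 45+35=80
- peaches+pears: weight 10+4=14, value 45+33=78
Best: $94.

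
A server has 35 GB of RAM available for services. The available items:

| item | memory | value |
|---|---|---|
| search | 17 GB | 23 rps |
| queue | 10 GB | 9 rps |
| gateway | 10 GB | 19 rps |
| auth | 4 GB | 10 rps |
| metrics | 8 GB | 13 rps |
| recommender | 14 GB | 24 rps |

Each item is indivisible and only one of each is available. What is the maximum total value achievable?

This is a 0/1 knapsack; check combinations near the capacity.
- search+auth+recommender: memory 17+4+14=35, value 23+10+24=57
- gateway+metrics+recommender: memory 10+8+14=32, value 19+13+24=56
- search+gateway+metrics: memory 17+10+8=35, value 23+19+13=55
Best: 57 rps.

57 rps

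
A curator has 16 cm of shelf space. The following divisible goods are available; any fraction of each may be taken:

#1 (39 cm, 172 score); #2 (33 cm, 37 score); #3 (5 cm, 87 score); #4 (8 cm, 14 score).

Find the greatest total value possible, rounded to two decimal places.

Take in order of value per unit:
- #3 (87/5 per unit): all 5 → value 87, running total 87.00
- #1 (172/39 per unit): 11 of 39 → value 11×172/39 = 48.5128, running total 135.51
Total 135.51.

135.51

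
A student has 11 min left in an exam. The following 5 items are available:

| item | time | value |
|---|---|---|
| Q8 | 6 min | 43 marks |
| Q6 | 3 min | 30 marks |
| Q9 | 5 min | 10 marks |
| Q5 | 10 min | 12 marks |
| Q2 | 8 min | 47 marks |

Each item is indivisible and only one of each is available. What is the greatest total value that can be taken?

Check high-value combinations within 11 min:
- Q6+Q2: time 3+8=11, value 30+47=77
- Q8+Q6: time 6+3=9, value 43+30=73
- Q8+Q9: time 6+5=11, value 43+10=53
- Q2: time 8, value 47
Best: 77 marks.

77 marks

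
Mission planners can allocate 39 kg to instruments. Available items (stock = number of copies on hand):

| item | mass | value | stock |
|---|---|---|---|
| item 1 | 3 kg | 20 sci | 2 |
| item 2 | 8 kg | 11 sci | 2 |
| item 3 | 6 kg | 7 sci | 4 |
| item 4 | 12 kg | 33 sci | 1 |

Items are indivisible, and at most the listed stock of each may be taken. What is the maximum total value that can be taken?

98 sci

Top feasible selections:
- 2×item 1 + 1×item 2 + 2×item 3 + 1×item 4: mass 38, value 98
- 2×item 1 + 2×item 2 + 1×item 4: mass 34, value 95
- 2×item 1 + 3×item 3 + 1×item 4: mass 36, value 94
- 2×item 1 + 1×item 2 + 1×item 3 + 1×item 4: mass 32, value 91
Best: 98 sci.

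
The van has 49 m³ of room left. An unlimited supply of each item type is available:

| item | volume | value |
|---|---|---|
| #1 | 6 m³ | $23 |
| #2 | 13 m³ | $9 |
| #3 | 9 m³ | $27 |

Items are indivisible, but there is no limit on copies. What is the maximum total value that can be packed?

$184

Best value-per-unit is #1 at 23/6, and filling with it alone uses volume 8×6=48. No mix of the others beats 8×23 = 184.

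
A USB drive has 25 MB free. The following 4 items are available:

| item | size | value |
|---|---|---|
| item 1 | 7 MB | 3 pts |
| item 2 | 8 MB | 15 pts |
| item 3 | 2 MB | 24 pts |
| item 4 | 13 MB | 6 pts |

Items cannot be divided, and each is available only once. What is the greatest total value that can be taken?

Check high-value combinations within 25 MB:
- item 2+item 3+item 4: size 8+2+13=23, value 15+24+6=45
- item 1+item 2+item 3: size 7+8+2=17, value 3+15+24=42
- item 2+item 3: size 8+2=10, value 15+24=39
- item 1+item 3+item 4: size 7+2+13=22, value 3+24+6=33
- item 3+item 4: size 2+13=15, value 24+6=30
Best: 45 pts.

45 pts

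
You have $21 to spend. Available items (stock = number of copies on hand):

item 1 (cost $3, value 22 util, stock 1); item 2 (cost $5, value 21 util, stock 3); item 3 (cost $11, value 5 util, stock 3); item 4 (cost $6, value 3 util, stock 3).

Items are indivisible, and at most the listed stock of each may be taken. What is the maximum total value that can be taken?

85 util

Top feasible selections:
- 1×item 1 + 3×item 2: cost 18, value 85
- 1×item 1 + 2×item 2 + 1×item 4: cost 19, value 67
Best: 85 util.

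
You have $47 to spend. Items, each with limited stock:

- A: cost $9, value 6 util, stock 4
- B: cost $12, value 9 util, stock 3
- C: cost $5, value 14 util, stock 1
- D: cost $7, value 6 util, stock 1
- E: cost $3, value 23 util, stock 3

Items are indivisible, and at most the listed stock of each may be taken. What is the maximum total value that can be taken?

107 util

Best selections within cost 47 and stock limits:
- 2×B + 1×C + 1×D + 3×E: cost 45, value 107
- 1×A + 2×B + 1×C + 3×E: cost 47, value 107
Best: 107 util.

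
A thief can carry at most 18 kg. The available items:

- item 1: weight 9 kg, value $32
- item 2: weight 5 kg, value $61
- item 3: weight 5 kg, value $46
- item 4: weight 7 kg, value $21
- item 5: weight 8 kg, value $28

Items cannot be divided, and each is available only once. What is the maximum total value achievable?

$135

Check high-value combinations within 18 kg:
- item 2+item 3+item 5: weight 5+5+8=18, value 61+46+28=135
- item 2+item 3+item 4: weight 5+5+7=17, value 61+46+21=128
- item 2+item 3: weight 5+5=10, value 61+46=107
- item 1+item 2: weight 9+5=14, value 32+61=93
- item 2+item 5: weight 5+8=13, value 61+28=89
Best: $135.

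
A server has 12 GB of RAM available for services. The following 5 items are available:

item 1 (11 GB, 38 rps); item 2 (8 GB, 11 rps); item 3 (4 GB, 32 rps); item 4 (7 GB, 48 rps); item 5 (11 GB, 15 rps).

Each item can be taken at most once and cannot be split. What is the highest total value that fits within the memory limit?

This is a 0/1 knapsack; check combinations near the capacity.
- item 3+item 4: memory 4+7=11, value 32+48=80
- item 4: memory 7, value 48
- item 2+item 3: memory 8+4=12, value 11+32=43
Best: 80 rps.

80 rps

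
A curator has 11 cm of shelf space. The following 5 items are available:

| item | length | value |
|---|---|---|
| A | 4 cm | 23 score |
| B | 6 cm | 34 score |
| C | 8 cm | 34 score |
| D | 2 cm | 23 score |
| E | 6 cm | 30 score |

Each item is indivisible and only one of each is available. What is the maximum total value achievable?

57 score

Check high-value combinations within 11 cm:
- B+D: length 6+2=8, value 34+23=57
- A+B: length 4+6=10, value 23+34=57
- C+D: length 8+2=10, value 34+23=57
- D+E: length 2+6=8, value 23+30=53
- A+E: length 4+6=10, value 23+30=53
Best: 57 score.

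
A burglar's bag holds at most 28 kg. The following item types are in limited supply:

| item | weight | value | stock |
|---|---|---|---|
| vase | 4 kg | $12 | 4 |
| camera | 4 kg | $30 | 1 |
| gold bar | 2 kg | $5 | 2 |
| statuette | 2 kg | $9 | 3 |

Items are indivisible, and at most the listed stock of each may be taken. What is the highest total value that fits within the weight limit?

$110

Top feasible selections:
- 4×vase + 1×camera + 1×gold bar + 3×statuette: weight 28, value 110
- 4×vase + 1×camera + 2×gold bar + 2×statuette: weight 28, value 106
- 4×vase + 1×camera + 3×statuette: weight 26, value 105
Best: $110.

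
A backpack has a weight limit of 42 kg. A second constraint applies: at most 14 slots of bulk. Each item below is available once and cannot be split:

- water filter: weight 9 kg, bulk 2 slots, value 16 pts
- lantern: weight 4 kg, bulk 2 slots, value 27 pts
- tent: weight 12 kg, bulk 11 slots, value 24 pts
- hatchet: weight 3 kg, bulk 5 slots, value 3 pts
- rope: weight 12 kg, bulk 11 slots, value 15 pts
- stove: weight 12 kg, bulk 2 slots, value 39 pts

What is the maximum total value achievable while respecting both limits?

Feasible sets respecting both limits:
- water filter+lantern+hatchet+stove: weight 28, bulk 11, value 85
- water filter+lantern+stove: weight 25, bulk 6, value 82
- lantern+hatchet+stove: weight 19, bulk 9, value 69
- lantern+stove: weight 16, bulk 4, value 66
Best: 85 pts.

85 pts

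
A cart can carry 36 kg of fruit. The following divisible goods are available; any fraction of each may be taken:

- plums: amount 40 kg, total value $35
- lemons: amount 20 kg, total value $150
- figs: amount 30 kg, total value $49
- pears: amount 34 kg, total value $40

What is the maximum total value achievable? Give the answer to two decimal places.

Take in order of value per unit:
- lemons (150/20 per unit): all 20 → value 150, running total 150.00
- figs (49/30 per unit): 16 of 30 → value 16×49/30 = 26.1333, running total 176.13
Total 176.13.

176.13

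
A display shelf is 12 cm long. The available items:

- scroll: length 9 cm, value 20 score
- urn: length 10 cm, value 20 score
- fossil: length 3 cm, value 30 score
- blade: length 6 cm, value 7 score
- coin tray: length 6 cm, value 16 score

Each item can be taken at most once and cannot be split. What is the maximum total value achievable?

This is a 0/1 knapsack; check combinations near the capacity.
- scroll+fossil: length 9+3=12, value 20+30=50
- fossil+coin tray: length 3+6=9, value 30+16=46
- fossil+blade: length 3+6=9, value 30+7=37
- fossil: length 3, value 30
Best: 50 score.

50 score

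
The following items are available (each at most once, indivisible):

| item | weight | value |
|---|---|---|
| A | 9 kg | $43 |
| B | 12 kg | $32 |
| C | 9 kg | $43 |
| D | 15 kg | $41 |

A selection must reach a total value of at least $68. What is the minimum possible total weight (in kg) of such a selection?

18

Subsets with value ≥ 68, sorted by total weight:
- A+C: weight 18, value 86
- A+B: weight 21, value 75
- B+C: weight 21, value 75
- A+D: weight 24, value 84
Minimum weight: 18 kg.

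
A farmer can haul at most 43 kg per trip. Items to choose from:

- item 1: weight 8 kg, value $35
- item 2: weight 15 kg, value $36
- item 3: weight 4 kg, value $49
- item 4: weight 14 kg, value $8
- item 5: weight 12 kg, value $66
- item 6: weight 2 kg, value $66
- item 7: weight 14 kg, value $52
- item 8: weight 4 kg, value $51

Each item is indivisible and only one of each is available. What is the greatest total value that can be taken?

$284

Check high-value combinations within 43 kg:
- item 3+item 5+item 6+item 7+item 8: weight 4+12+2+14+4=36, value 49+66+66+52+51=284
- item 1+item 5+item 6+item 7+item 8: weight 8+12+2+14+4=40, value 35+66+66+52+51=270
- item 2+item 3+item 5+item 6+item 8: weight 15+4+12+2+4=37, value 36+49+66+66+51=268
Best: $284.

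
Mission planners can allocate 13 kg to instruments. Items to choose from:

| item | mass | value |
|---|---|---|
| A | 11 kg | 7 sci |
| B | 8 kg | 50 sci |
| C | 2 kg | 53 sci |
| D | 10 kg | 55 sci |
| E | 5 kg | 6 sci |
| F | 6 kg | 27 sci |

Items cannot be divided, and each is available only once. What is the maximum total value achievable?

108 sci

This is a 0/1 knapsack; check combinations near the capacity.
- C+D: mass 2+10=12, value 53+55=108
- B+C: mass 8+2=10, value 50+53=103
- C+E+F: mass 2+5+6=13, value 53+6+27=86
- C+F: mass 2+6=8, value 53+27=80
Best: 108 sci.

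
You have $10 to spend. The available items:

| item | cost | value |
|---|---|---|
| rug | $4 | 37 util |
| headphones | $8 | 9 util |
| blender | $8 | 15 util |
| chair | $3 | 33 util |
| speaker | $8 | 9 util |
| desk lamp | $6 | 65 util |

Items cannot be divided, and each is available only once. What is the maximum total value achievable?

102 util

This is a 0/1 knapsack; check combinations near the capacity.
- rug+desk lamp: cost 4+6=10, value 37+65=102
- chair+desk lamp: cost 3+6=9, value 33+65=98
- rug+chair: cost 4+3=7, value 37+33=70
- desk lamp: cost 6, value 65
- rug: cost 4, value 37
Best: 102 util.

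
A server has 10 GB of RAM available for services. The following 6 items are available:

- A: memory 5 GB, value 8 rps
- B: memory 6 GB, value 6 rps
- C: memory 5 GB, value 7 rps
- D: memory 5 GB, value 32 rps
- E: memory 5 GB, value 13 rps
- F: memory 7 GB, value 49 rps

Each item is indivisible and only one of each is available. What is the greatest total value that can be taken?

49 rps

Check high-value combinations within 10 GB:
- F: memory 7, value 49
- D+E: memory 5+5=10, value 32+13=45
- A+D: memory 5+5=10, value 8+32=40
Best: 49 rps.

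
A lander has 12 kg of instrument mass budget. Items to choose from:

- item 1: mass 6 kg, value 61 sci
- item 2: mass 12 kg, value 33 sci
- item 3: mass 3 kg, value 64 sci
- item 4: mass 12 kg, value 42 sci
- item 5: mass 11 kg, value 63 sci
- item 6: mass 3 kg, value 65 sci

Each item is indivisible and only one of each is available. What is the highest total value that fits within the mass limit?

Check high-value combinations within 12 kg:
- item 1+item 3+item 6: mass 6+3+3=12, value 61+64+65=190
- item 3+item 6: mass 3+3=6, value 64+65=129
- item 1+item 6: mass 6+3=9, value 61+65=126
Best: 190 sci.

190 sci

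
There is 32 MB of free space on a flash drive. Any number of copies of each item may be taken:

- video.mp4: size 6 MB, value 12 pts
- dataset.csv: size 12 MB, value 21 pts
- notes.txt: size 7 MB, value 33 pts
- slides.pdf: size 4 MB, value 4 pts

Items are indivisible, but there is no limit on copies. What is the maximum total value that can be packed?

Best value-per-unit is notes.txt at 33/7; filling with it alone gives 4×33 = 132.
Optimal mix: 4×notes.txt + 1×slides.pdf → size 32, value 136.

136 pts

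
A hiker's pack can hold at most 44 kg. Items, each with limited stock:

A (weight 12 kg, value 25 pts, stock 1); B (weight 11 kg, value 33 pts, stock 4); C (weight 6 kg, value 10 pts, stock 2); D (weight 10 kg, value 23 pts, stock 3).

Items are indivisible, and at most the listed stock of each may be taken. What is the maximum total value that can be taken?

132 pts

Top feasible selections:
- 4×B: weight 44, value 132
- 3×B + 1×D: weight 43, value 122
Best: 132 pts.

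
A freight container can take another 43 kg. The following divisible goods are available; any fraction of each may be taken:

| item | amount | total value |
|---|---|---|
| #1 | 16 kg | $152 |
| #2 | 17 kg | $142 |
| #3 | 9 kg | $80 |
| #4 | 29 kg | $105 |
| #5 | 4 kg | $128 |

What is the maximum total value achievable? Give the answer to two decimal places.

476.94

Take in order of value per unit:
- #5 (128/4 per unit): all 4 → value 128, running total 128.00
- #1 (152/16 per unit): all 16 → value 152, running total 280.00
- #3 (80/9 per unit): all 9 → value 80, running total 360.00
- #2 (142/17 per unit): 14 of 17 → value 14×142/17 = 116.9412, running total 476.94
Total 476.94.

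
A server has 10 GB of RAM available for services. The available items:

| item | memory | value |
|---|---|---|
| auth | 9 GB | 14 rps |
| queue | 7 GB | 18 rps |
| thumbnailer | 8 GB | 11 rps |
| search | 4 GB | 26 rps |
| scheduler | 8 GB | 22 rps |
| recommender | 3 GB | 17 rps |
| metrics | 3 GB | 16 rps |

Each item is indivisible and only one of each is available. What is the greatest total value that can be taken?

This is a 0/1 knapsack; check combinations near the capacity.
- search+recommender+metrics: memory 4+3+3=10, value 26+17+16=59
- search+recommender: memory 4+3=7, value 26+17=43
- search+metrics: memory 4+3=7, value 26+16=42
- queue+recommender: memory 7+3=10, value 18+17=35
Best: 59 rps.

59 rps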